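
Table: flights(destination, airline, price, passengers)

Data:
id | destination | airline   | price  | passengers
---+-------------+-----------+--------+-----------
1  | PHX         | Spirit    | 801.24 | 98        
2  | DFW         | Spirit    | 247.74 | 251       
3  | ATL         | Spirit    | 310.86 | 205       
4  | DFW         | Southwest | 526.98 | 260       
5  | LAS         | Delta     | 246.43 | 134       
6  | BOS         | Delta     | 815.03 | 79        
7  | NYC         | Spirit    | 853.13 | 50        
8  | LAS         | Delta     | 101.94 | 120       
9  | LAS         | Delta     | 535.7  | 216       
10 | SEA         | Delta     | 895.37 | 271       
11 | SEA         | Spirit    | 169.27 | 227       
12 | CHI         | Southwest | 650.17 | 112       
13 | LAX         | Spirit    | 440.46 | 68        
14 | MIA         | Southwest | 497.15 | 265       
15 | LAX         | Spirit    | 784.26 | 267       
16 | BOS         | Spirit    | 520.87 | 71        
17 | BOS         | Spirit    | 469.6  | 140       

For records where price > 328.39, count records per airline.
SELECT airline, COUNT(*)
FROM flights
WHERE price > 328.39
GROUP BY airline

Note: WHERE filters rows before grouping.

Result:
  Delta: 3
  Southwest: 3
  Spirit: 6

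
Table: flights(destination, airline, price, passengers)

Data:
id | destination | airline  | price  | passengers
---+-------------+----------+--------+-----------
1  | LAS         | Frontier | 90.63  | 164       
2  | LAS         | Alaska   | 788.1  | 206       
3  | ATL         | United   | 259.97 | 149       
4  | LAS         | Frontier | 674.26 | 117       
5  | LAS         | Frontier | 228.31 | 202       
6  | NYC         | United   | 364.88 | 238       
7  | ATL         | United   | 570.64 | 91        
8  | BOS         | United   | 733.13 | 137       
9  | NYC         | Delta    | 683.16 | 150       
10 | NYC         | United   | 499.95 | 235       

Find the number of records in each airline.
SELECT airline, COUNT(*) as count
FROM flights
GROUP BY airline

Result:
  Alaska: 1
  Delta: 1
  Frontier: 3
  United: 5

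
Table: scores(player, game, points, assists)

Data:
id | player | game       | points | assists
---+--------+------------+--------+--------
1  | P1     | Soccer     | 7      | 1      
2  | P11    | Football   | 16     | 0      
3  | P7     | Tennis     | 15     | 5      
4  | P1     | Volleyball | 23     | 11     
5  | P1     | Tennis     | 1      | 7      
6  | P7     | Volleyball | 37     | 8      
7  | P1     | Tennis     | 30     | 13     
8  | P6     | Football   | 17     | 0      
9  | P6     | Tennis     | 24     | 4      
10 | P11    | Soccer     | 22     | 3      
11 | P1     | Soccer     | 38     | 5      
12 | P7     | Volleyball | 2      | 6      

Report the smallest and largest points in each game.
SELECT game, MIN(points), MAX(points)
FROM scores
GROUP BY game

Result:
  Football: min=16, max=17
  Soccer: min=7, max=38
  Tennis: min=1, max=30
  Volleyball: min=2, max=37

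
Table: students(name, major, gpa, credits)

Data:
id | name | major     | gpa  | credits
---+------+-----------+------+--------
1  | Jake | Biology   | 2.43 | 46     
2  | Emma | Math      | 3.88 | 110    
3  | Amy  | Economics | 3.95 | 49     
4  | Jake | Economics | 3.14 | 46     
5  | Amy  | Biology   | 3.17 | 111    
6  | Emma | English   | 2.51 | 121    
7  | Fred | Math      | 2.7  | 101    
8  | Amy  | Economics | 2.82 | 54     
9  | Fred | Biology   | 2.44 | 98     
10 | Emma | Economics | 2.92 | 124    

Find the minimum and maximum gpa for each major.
SELECT major, MIN(gpa), MAX(gpa)
FROM students
GROUP BY major

Result:
  Biology: min=2.43, max=3.17
  Economics: min=2.82, max=3.95
  English: min=2.51, max=2.51
  Math: min=2.70, max=3.88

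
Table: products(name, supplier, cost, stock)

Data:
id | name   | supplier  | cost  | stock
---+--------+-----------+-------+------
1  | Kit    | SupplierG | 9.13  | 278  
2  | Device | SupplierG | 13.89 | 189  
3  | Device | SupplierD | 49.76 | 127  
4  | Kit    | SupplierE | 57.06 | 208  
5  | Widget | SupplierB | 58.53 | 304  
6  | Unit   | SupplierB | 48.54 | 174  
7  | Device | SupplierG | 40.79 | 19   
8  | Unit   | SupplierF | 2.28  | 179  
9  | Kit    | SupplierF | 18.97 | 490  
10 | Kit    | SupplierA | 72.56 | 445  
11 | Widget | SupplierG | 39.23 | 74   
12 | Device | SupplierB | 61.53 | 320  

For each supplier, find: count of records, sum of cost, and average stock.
SELECT supplier,
       COUNT(*) as cnt,
       SUM(cost) as total_cost,
       AVG(stock) as avg_stock
FROM products
GROUP BY supplier

Result:
  SupplierA: 1 records, 72.56 total cost, 445.00 avg stock
  SupplierB: 3 records, 168.60 total cost, 266.00 avg stock
  SupplierD: 1 records, 49.76 total cost, 127.00 avg stock
  SupplierE: 1 records, 57.06 total cost, 208.00 avg stock
  SupplierF: 2 records, 21.25 total cost, 334.50 avg stock
  SupplierG: 4 records, 103.04 total cost, 140.00 avg stock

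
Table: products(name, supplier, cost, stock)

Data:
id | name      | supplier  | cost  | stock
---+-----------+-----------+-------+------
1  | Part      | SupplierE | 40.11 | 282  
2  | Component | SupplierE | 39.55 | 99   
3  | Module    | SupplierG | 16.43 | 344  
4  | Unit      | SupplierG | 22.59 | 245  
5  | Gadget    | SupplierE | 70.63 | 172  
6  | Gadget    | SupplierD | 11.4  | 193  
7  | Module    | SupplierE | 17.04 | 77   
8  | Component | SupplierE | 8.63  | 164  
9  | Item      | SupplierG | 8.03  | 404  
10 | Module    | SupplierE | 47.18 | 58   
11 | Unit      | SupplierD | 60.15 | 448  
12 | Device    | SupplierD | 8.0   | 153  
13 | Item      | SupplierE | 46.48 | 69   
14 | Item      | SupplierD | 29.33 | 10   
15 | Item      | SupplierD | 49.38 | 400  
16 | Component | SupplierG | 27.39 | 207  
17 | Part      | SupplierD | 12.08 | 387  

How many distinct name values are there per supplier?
SELECT supplier, COUNT(DISTINCT name)
FROM products
GROUP BY supplier

Result:
  SupplierD: 5 distinct
  SupplierE: 5 distinct
  SupplierG: 4 distinct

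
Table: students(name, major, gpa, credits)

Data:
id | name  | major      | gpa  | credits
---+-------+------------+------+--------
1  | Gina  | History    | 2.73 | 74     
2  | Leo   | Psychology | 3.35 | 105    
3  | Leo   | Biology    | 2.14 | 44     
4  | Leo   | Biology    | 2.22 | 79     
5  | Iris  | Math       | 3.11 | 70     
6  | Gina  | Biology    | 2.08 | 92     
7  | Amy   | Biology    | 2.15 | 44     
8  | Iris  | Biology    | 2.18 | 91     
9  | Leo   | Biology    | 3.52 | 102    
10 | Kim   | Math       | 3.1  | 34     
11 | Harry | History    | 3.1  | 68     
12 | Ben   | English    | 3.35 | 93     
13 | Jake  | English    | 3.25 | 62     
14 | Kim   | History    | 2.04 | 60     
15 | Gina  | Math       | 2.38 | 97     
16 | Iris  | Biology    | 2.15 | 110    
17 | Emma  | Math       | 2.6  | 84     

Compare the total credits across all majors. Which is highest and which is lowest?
SELECT major, SUM(credits)
FROM students
GROUP BY major
ORDER BY SUM(credits)

All groups:
  Psychology: 105
  English: 155
  History: 202
  Math: 285
  Biology: 562

Highest: Biology (562)
Lowest: Psychology (105)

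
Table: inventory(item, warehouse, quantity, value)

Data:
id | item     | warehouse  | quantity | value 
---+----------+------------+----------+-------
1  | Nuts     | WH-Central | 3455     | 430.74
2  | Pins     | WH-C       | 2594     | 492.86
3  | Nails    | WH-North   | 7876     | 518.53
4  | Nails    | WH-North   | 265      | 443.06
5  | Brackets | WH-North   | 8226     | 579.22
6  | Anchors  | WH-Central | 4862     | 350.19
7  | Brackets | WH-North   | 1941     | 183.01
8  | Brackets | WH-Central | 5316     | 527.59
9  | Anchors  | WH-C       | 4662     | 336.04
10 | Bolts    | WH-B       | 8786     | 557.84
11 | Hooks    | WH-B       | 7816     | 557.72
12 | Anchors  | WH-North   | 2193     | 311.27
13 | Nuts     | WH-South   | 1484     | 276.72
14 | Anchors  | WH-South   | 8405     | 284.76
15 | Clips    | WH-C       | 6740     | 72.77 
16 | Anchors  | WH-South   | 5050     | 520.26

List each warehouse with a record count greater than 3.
SELECT warehouse, COUNT(*) as cnt
FROM inventory
GROUP BY warehouse
HAVING COUNT(*) > 3

Result:
  WH-North: 5

Note: HAVING filters groups after aggregation, WHERE filters rows before.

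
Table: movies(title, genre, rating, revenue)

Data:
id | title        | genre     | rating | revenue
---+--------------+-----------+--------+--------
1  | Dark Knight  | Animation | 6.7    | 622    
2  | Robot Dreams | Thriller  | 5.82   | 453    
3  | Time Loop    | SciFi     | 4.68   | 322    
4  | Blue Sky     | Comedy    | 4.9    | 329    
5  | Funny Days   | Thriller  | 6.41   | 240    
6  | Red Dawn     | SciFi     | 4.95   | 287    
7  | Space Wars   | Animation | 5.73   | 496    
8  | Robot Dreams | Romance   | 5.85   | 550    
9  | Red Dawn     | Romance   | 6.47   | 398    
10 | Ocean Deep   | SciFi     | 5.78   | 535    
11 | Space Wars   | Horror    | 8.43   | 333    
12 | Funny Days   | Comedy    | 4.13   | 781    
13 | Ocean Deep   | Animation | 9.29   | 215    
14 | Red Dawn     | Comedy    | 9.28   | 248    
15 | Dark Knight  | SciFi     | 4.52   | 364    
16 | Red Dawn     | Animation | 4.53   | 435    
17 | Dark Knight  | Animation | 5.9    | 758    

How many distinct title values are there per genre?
SELECT genre, COUNT(DISTINCT title)
FROM movies
GROUP BY genre

Result:
  Animation: 4 distinct
  Comedy: 3 distinct
  Horror: 1 distinct
  Romance: 2 distinct
  SciFi: 4 distinct
  Thriller: 2 distinct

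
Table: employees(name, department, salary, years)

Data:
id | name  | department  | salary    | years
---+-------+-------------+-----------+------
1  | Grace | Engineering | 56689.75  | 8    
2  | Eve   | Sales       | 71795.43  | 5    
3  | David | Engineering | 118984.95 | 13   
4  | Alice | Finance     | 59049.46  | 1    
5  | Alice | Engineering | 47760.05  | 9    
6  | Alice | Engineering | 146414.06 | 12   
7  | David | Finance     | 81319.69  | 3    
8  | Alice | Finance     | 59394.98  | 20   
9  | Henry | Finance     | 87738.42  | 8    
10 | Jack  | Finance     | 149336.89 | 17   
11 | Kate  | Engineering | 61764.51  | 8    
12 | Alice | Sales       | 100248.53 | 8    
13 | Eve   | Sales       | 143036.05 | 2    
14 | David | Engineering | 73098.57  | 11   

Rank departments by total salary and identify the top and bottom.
SELECT department, SUM(salary)
FROM employees
GROUP BY department
ORDER BY SUM(salary)

All groups:
  Sales: 315080.01
  Finance: 436839.44
  Engineering: 504711.89

Highest: Engineering (504711.89)
Lowest: Sales (315080.01)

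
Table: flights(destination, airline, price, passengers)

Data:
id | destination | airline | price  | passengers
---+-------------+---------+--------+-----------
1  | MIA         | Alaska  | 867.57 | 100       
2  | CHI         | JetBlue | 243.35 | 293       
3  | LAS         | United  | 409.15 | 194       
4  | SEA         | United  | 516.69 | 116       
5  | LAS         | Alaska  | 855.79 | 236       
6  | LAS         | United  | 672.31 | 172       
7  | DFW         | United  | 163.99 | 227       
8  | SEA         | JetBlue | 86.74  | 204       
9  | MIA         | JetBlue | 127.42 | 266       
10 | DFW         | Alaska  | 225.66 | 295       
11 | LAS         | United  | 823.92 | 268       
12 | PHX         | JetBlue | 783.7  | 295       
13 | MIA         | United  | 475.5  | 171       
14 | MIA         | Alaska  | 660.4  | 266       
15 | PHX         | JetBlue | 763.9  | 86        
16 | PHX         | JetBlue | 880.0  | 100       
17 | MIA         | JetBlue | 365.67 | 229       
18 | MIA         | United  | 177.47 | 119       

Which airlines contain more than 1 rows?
SELECT airline, COUNT(*) as cnt
FROM flights
GROUP BY airline
HAVING COUNT(*) > 1

Result:
  Alaska: 4
  JetBlue: 7
  United: 7

Note: HAVING filters groups after aggregation, WHERE filters rows before.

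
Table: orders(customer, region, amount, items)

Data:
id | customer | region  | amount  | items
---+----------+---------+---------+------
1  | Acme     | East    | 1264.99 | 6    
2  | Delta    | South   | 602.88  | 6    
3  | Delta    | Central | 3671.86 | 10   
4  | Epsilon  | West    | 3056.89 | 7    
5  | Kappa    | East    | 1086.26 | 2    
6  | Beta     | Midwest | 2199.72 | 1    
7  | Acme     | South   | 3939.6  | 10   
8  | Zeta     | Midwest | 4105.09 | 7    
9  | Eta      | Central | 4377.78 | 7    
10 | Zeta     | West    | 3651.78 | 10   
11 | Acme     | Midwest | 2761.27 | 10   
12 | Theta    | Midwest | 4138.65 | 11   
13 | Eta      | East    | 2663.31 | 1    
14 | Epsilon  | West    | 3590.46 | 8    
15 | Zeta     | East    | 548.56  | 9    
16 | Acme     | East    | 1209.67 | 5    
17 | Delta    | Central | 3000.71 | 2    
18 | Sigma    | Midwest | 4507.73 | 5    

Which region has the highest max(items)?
SELECT region, MAX(items) as val
FROM orders
GROUP BY region
ORDER BY val DESC
LIMIT 1

Result: Midwest with max(items) = 11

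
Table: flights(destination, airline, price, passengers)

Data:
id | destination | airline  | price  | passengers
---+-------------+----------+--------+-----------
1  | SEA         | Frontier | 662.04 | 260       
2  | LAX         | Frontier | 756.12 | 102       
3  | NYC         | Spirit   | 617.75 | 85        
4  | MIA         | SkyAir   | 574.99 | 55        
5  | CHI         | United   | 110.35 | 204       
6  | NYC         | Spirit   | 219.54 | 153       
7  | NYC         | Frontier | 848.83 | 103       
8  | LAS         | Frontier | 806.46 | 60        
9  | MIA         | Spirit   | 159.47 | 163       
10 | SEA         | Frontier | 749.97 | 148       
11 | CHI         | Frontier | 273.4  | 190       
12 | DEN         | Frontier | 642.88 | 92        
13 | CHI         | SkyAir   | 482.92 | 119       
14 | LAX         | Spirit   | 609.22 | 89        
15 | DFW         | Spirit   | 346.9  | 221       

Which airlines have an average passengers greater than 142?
SELECT airline, AVG(passengers)
FROM flights
GROUP BY airline
HAVING AVG(passengers) > 142

Result:
  Spirit: avg=142.20
  United: avg=204.00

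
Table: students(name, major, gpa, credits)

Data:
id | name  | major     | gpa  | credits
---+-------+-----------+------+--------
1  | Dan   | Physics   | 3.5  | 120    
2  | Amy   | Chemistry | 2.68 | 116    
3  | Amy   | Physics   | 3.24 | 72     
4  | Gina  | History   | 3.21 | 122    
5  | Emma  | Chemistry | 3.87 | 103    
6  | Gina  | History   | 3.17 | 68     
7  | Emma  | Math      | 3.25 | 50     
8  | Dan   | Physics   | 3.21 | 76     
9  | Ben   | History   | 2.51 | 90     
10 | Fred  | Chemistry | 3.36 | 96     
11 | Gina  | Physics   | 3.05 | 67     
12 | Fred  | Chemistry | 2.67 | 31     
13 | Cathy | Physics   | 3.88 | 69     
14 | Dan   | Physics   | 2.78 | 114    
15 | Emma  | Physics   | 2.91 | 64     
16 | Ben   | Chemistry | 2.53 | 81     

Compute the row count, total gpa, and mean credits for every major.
SELECT major,
       COUNT(*) as cnt,
       SUM(gpa) as total_gpa,
       AVG(credits) as avg_credits
FROM students
GROUP BY major

Result:
  Chemistry: 5 records, 15.11 total gpa, 85.40 avg credits
  History: 3 records, 8.89 total gpa, 93.33 avg credits
  Math: 1 records, 3.25 total gpa, 50.00 avg credits
  Physics: 7 records, 22.57 total gpa, 83.14 avg credits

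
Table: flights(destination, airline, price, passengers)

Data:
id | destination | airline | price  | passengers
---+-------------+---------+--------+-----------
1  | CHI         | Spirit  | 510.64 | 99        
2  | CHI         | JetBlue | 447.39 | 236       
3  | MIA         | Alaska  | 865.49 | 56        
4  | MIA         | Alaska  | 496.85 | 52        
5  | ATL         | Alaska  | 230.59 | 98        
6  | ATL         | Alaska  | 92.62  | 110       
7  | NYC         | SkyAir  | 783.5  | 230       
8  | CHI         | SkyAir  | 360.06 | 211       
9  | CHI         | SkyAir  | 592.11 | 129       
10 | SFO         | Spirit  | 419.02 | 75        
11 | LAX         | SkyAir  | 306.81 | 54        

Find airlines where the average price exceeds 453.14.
SELECT airline, AVG(price)
FROM flights
GROUP BY airline
HAVING AVG(price) > 453.14

Result:
  SkyAir: avg=510.62
  Spirit: avg=464.83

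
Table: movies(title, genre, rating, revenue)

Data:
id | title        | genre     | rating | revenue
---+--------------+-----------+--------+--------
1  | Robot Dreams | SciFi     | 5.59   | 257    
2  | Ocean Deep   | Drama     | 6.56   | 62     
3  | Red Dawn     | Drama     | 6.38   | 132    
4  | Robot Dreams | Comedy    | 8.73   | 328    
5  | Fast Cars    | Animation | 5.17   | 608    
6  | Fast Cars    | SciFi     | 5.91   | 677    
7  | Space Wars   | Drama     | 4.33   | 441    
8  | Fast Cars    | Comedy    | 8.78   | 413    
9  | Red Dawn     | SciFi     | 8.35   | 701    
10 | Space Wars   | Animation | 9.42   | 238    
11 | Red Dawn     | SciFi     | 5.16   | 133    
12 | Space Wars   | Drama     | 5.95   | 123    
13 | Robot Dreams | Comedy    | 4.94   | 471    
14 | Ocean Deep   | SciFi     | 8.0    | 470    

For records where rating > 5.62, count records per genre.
SELECT genre, COUNT(*)
FROM movies
WHERE rating > 5.62
GROUP BY genre

Note: WHERE filters rows before grouping.

Result:
  Animation: 1
  Comedy: 2
  Drama: 3
  SciFi: 3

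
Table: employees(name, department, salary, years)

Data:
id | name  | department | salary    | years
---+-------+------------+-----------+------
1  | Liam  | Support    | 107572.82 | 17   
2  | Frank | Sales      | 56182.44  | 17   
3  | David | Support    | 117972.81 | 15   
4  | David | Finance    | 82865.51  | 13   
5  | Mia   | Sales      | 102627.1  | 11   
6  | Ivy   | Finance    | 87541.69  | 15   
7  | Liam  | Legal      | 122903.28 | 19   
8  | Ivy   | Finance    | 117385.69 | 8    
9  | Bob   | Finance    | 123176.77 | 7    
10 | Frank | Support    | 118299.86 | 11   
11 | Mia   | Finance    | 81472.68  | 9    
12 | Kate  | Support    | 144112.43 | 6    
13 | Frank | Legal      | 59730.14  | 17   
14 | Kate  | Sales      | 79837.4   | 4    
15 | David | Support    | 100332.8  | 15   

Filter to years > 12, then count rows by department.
SELECT department, COUNT(*)
FROM employees
WHERE years > 12
GROUP BY department

Note: WHERE filters rows before grouping.

Result:
  Finance: 2
  Legal: 2
  Sales: 1
  Support: 3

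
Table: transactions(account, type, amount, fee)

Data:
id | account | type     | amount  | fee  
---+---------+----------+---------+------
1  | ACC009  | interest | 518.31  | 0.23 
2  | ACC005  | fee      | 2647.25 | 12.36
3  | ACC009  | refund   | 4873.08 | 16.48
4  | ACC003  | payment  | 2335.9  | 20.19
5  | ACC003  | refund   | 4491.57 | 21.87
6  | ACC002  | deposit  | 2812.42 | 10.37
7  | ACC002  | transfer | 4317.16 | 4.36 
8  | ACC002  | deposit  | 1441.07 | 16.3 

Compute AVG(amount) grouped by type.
SELECT type, AVG(amount) as result
FROM transactions
GROUP BY type

Result:
  deposit: 2126.75
  fee: 2647.25
  interest: 518.31
  payment: 2335.90
  refund: 4682.33
  transfer: 4317.16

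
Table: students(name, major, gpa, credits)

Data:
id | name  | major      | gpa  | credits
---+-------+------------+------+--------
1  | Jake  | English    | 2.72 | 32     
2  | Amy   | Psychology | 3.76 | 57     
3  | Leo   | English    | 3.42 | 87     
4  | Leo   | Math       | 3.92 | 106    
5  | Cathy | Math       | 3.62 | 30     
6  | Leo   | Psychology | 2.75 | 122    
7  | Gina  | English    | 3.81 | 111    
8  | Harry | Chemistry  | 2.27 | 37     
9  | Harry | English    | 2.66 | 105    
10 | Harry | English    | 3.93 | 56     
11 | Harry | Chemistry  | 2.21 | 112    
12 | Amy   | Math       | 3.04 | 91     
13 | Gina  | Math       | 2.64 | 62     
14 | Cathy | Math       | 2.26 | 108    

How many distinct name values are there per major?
SELECT major, COUNT(DISTINCT name)
FROM students
GROUP BY major

Result:
  Chemistry: 1 distinct
  English: 4 distinct
  Math: 4 distinct
  Psychology: 2 distinct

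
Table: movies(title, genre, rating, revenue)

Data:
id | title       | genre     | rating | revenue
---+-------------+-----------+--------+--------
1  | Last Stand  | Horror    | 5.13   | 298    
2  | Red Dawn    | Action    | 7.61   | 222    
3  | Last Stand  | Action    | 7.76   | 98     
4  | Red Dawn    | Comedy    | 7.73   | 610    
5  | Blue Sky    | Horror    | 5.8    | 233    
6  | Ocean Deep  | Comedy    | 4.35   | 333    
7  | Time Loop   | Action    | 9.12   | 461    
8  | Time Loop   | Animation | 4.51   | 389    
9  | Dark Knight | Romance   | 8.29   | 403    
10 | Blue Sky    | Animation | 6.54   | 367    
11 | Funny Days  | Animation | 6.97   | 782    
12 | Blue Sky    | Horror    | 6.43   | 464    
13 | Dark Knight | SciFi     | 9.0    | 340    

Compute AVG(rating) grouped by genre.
SELECT genre, AVG(rating) as result
FROM movies
GROUP BY genre

Result:
  Action: 8.16
  Animation: 6.01
  Comedy: 6.04
  Horror: 5.79
  Romance: 8.29
  SciFi: 9.00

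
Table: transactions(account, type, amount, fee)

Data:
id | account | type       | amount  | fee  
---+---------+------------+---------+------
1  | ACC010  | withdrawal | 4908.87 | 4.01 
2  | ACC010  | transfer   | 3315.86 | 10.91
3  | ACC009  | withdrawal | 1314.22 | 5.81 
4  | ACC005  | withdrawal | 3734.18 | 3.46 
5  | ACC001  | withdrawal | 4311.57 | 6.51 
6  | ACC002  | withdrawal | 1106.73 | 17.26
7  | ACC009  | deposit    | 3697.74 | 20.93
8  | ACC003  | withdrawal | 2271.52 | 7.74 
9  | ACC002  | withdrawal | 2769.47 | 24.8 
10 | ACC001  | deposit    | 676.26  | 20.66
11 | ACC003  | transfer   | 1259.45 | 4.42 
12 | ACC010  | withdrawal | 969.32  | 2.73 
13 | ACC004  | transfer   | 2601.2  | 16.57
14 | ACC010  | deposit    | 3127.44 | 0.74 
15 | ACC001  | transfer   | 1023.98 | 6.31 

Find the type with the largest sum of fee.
SELECT type, SUM(fee) as val
FROM transactions
GROUP BY type
ORDER BY val DESC
LIMIT 1

Result: withdrawal with sum(fee) = 72.32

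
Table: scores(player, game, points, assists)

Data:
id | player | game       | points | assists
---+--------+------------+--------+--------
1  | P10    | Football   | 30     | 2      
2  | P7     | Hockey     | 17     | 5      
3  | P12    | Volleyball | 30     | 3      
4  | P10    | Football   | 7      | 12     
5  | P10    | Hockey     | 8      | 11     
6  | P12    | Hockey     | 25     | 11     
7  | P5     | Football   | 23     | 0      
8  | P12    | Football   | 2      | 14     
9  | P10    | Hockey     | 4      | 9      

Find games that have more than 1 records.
SELECT game, COUNT(*) as cnt
FROM scores
GROUP BY game
HAVING COUNT(*) > 1

Result:
  Football: 4
  Hockey: 4

Note: HAVING filters groups after aggregation, WHERE filters rows before.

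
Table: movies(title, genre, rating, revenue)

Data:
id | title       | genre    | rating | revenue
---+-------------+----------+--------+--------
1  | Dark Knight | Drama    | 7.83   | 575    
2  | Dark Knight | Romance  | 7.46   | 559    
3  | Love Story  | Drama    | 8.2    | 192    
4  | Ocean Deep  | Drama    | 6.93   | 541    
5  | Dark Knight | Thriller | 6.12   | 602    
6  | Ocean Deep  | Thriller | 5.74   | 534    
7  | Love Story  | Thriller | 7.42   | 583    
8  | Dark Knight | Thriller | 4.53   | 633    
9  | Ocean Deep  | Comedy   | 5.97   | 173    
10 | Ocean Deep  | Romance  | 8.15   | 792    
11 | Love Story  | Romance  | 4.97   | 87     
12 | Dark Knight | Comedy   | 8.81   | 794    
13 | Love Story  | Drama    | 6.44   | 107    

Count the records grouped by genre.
SELECT genre, COUNT(*) as count
FROM movies
GROUP BY genre

Result:
  Comedy: 2
  Drama: 4
  Romance: 3
  Thriller: 4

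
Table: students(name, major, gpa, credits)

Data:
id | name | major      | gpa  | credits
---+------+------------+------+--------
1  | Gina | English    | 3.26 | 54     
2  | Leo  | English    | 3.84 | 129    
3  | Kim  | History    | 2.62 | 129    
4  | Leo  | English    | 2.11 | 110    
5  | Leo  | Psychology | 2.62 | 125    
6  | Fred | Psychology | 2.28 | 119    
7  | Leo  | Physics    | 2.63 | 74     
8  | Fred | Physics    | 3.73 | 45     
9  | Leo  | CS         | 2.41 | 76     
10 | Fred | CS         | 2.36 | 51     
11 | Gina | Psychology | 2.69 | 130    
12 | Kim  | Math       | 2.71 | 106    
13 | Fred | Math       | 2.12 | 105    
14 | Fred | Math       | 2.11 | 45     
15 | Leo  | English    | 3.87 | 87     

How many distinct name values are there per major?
SELECT major, COUNT(DISTINCT name)
FROM students
GROUP BY major

Result:
  CS: 2 distinct
  English: 2 distinct
  History: 1 distinct
  Math: 2 distinct
  Physics: 2 distinct
  Psychology: 3 distinct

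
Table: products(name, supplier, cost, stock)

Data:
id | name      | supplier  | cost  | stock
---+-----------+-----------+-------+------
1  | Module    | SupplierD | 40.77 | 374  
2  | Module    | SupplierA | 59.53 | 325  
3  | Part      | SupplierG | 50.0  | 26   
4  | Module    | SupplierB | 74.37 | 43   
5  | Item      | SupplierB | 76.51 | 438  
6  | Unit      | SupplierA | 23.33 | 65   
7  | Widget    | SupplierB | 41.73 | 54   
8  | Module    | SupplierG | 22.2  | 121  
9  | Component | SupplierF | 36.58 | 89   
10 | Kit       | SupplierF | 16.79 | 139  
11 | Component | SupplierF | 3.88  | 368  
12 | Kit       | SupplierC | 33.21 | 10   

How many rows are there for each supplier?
SELECT supplier, COUNT(*) as count
FROM products
GROUP BY supplier

Result:
  SupplierA: 2
  SupplierB: 3
  SupplierC: 1
  SupplierD: 1
  SupplierF: 3
  SupplierG: 2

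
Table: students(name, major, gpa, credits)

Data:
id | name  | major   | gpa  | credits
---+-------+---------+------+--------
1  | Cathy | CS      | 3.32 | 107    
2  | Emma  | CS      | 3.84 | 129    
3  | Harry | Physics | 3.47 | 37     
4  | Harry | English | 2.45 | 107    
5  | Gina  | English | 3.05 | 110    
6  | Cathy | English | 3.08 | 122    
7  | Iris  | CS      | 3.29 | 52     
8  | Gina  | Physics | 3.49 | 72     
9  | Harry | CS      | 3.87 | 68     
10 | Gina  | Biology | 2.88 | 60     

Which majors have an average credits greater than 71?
SELECT major, AVG(credits)
FROM students
GROUP BY major
HAVING AVG(credits) > 71

Result:
  CS: avg=89.00
  English: avg=113.00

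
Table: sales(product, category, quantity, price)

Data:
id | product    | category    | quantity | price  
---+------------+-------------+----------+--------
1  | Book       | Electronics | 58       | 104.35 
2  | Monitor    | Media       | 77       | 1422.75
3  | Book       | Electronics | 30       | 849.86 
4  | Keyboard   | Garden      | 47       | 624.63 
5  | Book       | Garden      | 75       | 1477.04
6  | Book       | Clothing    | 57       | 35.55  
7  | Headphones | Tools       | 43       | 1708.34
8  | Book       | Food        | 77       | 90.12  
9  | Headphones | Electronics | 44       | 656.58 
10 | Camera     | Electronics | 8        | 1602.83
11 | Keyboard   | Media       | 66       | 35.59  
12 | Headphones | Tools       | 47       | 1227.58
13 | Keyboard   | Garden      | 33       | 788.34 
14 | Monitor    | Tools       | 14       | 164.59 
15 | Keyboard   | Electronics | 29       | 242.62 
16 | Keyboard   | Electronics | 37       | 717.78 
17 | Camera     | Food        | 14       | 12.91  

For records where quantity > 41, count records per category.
SELECT category, COUNT(*)
FROM sales
WHERE quantity > 41
GROUP BY category

Note: WHERE filters rows before grouping.

Result:
  Clothing: 1
  Electronics: 2
  Food: 1
  Garden: 2
  Media: 2
  Tools: 2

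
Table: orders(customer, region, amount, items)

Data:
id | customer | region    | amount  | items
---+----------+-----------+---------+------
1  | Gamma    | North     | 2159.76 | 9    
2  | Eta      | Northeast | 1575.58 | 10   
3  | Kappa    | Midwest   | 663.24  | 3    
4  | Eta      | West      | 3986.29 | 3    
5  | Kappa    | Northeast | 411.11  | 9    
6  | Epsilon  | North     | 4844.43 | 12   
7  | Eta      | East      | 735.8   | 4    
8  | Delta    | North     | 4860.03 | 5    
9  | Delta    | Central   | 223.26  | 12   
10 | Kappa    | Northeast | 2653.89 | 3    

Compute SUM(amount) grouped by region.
SELECT region, SUM(amount) as result
FROM orders
GROUP BY region

Result:
  Central: 223.26
  East: 735.80
  Midwest: 663.24
  North: 11864.22
  Northeast: 4640.58
  West: 3986.29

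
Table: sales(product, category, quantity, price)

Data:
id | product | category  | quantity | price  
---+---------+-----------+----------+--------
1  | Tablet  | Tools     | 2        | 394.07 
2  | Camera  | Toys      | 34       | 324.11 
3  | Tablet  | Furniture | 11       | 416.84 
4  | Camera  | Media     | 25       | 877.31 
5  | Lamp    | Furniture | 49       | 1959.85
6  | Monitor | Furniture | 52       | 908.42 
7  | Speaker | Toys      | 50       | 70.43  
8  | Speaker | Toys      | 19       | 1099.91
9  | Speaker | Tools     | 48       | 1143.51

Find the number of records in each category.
SELECT category, COUNT(*) as count
FROM sales
GROUP BY category

Result:
  Furniture: 3
  Media: 1
  Tools: 2
  Toys: 3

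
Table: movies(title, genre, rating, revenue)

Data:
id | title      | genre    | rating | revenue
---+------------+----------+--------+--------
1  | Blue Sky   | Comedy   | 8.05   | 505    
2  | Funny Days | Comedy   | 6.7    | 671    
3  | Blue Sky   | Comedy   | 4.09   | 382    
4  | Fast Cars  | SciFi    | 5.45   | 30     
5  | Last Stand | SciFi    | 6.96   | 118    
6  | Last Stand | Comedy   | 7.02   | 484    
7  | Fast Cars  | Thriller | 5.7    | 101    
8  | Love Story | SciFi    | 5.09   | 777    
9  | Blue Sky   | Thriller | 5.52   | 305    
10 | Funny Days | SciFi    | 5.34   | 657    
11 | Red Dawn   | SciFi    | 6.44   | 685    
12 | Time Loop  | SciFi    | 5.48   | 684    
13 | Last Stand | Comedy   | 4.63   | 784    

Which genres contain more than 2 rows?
SELECT genre, COUNT(*) as cnt
FROM movies
GROUP BY genre
HAVING COUNT(*) > 2

Result:
  Comedy: 5
  SciFi: 6

Note: HAVING filters groups after aggregation, WHERE filters rows before.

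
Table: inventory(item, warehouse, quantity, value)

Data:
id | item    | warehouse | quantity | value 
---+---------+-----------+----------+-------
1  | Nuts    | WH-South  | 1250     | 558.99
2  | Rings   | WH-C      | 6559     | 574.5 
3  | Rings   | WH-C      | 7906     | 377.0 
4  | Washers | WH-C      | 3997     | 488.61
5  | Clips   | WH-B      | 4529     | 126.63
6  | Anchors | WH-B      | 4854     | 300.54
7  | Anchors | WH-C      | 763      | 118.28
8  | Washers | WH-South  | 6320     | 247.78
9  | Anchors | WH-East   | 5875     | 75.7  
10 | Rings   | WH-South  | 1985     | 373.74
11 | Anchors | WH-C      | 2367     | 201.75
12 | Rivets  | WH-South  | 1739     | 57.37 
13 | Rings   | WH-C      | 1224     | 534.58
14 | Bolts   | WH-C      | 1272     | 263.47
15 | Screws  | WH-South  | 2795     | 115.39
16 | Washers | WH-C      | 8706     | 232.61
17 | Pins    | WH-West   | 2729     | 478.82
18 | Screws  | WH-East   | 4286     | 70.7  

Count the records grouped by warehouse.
SELECT warehouse, COUNT(*) as count
FROM inventory
GROUP BY warehouse

Result:
  WH-B: 2
  WH-C: 8
  WH-East: 2
  WH-South: 5
  WH-West: 1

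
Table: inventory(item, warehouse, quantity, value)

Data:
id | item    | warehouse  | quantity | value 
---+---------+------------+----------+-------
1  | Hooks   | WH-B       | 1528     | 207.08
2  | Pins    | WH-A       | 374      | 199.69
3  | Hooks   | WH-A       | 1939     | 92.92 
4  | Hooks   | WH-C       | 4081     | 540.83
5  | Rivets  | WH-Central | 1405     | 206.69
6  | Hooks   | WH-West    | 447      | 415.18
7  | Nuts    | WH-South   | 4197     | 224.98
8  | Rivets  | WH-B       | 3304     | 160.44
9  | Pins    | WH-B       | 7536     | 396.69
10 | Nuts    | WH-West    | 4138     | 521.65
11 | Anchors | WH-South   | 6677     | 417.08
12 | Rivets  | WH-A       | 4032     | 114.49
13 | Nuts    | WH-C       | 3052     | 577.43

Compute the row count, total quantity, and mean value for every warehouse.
SELECT warehouse,
       COUNT(*) as cnt,
       SUM(quantity) as total_quantity,
       AVG(value) as avg_value
FROM inventory
GROUP BY warehouse

Result:
  WH-A: 3 records, 6345 total quantity, 135.70 avg value
  WH-B: 3 records, 12368 total quantity, 254.74 avg value
  WH-C: 2 records, 7133 total quantity, 559.13 avg value
  WH-Central: 1 records, 1405 total quantity, 206.69 avg value
  WH-South: 2 records, 10874 total quantity, 321.03 avg value
  WH-West: 2 records, 4585 total quantity, 468.42 avg value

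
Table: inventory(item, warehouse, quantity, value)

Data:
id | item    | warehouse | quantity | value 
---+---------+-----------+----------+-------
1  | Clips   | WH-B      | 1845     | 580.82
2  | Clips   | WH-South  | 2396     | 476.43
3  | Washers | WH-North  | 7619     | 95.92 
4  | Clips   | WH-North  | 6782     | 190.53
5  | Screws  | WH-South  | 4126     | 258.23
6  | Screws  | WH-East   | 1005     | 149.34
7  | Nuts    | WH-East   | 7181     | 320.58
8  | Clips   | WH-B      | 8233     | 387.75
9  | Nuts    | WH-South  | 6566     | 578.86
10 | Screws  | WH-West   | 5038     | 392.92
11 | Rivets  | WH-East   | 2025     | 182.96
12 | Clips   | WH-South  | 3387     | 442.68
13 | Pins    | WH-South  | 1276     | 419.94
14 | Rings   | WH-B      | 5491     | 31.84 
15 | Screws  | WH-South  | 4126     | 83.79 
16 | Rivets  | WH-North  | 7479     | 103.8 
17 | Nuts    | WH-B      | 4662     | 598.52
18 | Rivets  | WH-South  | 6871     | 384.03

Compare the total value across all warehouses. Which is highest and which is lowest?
SELECT warehouse, SUM(value)
FROM inventory
GROUP BY warehouse
ORDER BY SUM(value)

All groups:
  WH-North: 390.25
  WH-West: 392.92
  WH-East: 652.88
  WH-B: 1598.93
  WH-South: 2643.96

Highest: WH-South (2643.96)
Lowest: WH-North (390.25)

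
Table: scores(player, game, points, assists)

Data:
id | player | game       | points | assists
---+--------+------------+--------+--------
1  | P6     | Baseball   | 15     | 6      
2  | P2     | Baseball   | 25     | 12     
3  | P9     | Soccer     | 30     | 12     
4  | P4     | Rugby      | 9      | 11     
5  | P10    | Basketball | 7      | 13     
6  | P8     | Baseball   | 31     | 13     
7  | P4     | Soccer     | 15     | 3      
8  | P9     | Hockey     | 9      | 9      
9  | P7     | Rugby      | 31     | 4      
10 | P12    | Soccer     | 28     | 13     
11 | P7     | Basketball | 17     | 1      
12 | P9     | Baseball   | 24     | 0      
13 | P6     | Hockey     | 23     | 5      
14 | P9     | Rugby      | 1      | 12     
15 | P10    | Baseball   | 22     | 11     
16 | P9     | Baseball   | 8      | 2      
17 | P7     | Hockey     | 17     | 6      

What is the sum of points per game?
SELECT game, SUM(points) as result
FROM scores
GROUP BY game

Result:
  Baseball: 125
  Basketball: 24
  Hockey: 49
  Rugby: 41
  Soccer: 73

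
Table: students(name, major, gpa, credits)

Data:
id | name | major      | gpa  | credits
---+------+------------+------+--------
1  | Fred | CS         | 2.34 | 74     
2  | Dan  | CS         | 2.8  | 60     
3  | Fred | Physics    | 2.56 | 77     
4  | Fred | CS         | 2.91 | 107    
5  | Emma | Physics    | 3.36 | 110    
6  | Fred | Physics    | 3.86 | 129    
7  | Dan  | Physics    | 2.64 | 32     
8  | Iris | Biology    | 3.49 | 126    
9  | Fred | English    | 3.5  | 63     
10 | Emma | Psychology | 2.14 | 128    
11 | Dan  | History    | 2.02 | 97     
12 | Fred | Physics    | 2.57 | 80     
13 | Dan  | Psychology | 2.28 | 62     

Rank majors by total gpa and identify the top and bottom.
SELECT major, SUM(gpa)
FROM students
GROUP BY major
ORDER BY SUM(gpa)

All groups:
  History: 2.02
  Biology: 3.49
  English: 3.50
  Psychology: 4.42
  CS: 8.05
  Physics: 14.99

Highest: Physics (14.99)
Lowest: History (2.02)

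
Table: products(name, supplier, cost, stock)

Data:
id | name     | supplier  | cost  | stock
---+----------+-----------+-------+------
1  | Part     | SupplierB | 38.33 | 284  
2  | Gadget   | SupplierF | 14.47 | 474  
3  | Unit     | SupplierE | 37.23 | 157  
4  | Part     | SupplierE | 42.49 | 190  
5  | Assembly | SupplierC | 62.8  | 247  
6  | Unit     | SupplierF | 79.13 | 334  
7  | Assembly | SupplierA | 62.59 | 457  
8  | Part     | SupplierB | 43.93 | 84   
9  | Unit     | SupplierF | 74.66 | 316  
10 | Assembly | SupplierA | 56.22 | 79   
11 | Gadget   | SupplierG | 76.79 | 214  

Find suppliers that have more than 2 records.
SELECT supplier, COUNT(*) as cnt
FROM products
GROUP BY supplier
HAVING COUNT(*) > 2

Result:
  SupplierF: 3

Note: HAVING filters groups after aggregation, WHERE filters rows before.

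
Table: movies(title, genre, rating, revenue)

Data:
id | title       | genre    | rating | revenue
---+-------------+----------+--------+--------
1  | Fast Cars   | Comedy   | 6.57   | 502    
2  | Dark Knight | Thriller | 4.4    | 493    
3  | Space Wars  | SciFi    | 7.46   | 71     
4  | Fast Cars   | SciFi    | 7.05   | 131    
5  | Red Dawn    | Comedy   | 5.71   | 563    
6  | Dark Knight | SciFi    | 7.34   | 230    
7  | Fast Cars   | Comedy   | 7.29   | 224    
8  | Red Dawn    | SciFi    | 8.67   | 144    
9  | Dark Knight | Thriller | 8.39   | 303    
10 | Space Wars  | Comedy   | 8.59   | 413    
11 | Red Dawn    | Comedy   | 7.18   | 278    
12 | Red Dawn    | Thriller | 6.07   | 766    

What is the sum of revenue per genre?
SELECT genre, SUM(revenue) as result
FROM movies
GROUP BY genre

Result:
  Comedy: 1980
  SciFi: 576
  Thriller: 1562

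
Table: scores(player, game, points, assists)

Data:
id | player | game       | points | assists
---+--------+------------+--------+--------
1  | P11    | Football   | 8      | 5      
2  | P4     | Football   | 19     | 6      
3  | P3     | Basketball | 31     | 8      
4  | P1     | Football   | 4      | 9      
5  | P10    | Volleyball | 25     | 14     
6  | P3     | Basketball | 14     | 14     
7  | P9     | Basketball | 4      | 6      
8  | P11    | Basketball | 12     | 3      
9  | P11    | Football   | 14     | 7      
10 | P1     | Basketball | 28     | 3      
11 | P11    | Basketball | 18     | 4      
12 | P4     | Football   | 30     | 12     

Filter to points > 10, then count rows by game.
SELECT game, COUNT(*)
FROM scores
WHERE points > 10
GROUP BY game

Note: WHERE filters rows before grouping.

Result:
  Basketball: 5
  Football: 3
  Volleyball: 1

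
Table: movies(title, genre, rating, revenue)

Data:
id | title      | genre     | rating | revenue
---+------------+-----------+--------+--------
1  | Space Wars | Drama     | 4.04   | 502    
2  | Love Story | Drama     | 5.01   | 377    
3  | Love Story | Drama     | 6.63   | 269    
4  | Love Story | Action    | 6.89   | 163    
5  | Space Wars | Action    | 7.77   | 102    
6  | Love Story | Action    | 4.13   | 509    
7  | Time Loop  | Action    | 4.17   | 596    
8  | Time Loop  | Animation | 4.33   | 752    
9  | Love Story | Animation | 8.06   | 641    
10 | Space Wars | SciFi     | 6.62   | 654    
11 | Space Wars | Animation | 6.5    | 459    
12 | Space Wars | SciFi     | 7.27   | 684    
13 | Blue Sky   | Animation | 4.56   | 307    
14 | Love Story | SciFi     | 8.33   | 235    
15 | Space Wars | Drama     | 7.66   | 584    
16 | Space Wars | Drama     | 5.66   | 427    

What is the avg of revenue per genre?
SELECT genre, AVG(revenue) as result
FROM movies
GROUP BY genre

Result:
  Action: 342.50
  Animation: 539.75
  Drama: 431.80
  SciFi: 524.33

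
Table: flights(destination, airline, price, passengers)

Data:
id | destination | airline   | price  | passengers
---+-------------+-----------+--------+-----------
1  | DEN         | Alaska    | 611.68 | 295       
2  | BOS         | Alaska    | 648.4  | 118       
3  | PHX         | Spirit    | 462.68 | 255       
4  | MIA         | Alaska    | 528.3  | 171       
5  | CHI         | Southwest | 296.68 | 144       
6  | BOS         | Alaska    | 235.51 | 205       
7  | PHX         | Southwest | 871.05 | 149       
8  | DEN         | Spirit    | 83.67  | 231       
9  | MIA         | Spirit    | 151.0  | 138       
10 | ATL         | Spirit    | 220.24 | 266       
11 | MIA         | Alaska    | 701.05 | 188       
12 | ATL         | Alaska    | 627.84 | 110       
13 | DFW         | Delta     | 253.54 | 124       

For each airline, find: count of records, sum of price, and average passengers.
SELECT airline,
       COUNT(*) as cnt,
       SUM(price) as total_price,
       AVG(passengers) as avg_passengers
FROM flights
GROUP BY airline

Result:
  Alaska: 6 records, 3352.78 total price, 181.17 avg passengers
  Delta: 1 records, 253.54 total price, 124.00 avg passengers
  Southwest: 2 records, 1167.73 total price, 146.50 avg passengers
  Spirit: 4 records, 917.59 total price, 222.50 avg passengers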